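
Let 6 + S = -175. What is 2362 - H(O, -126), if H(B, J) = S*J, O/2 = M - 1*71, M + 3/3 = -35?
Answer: -20444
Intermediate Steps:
M = -36 (M = -1 - 35 = -36)
O = -214 (O = 2*(-36 - 1*71) = 2*(-36 - 71) = 2*(-107) = -214)
S = -181 (S = -6 - 175 = -181)
H(B, J) = -181*J
2362 - H(O, -126) = 2362 - (-181)*(-126) = 2362 - 1*22806 = 2362 - 22806 = -20444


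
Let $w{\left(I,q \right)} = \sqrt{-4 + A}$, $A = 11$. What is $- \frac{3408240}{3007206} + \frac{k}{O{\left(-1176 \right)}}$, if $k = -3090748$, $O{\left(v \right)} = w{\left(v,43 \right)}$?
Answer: $- \frac{568040}{501201} - \frac{3090748 \sqrt{7}}{7} \approx -1.1682 \cdot 10^{6}$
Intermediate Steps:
$w{\left(I,q \right)} = \sqrt{7}$ ($w{\left(I,q \right)} = \sqrt{-4 + 11} = \sqrt{7}$)
$O{\left(v \right)} = \sqrt{7}$
$- \frac{3408240}{3007206} + \frac{k}{O{\left(-1176 \right)}} = - \frac{3408240}{3007206} - \frac{3090748}{\sqrt{7}} = \left(-3408240\right) \frac{1}{3007206} - 3090748 \frac{\sqrt{7}}{7} = - \frac{568040}{501201} - \frac{3090748 \sqrt{7}}{7}$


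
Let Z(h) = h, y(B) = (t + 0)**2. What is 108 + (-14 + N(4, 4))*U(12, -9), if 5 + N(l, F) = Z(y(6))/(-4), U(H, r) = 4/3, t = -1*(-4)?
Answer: 232/3 ≈ 77.333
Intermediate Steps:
t = 4
y(B) = 16 (y(B) = (4 + 0)**2 = 4**2 = 16)
U(H, r) = 4/3 (U(H, r) = 4*(1/3) = 4/3)
N(l, F) = -9 (N(l, F) = -5 + 16/(-4) = -5 - 1/4*16 = -5 - 4 = -9)
108 + (-14 + N(4, 4))*U(12, -9) = 108 + (-14 - 9)*(4/3) = 108 - 23*4/3 = 108 - 92/3 = 232/3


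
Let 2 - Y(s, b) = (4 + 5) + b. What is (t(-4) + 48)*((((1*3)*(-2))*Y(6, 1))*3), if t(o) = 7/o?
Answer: 6660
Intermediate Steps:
Y(s, b) = -7 - b (Y(s, b) = 2 - ((4 + 5) + b) = 2 - (9 + b) = 2 + (-9 - b) = -7 - b)
(t(-4) + 48)*((((1*3)*(-2))*Y(6, 1))*3) = (7/(-4) + 48)*((((1*3)*(-2))*(-7 - 1*1))*3) = (7*(-¼) + 48)*(((3*(-2))*(-7 - 1))*3) = (-7/4 + 48)*(-6*(-8)*3) = 185*(48*3)/4 = (185/4)*144 = 6660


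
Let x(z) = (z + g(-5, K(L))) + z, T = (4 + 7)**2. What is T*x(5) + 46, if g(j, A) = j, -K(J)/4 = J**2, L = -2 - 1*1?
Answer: 651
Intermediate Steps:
L = -3 (L = -2 - 1 = -3)
K(J) = -4*J**2
T = 121 (T = 11**2 = 121)
x(z) = -5 + 2*z (x(z) = (z - 5) + z = (-5 + z) + z = -5 + 2*z)
T*x(5) + 46 = 121*(-5 + 2*5) + 46 = 121*(-5 + 10) + 46 = 121*5 + 46 = 605 + 46 = 651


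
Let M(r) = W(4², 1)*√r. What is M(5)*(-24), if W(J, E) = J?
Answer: -384*√5 ≈ -858.65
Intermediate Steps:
M(r) = 16*√r (M(r) = 4²*√r = 16*√r)
M(5)*(-24) = (16*√5)*(-24) = -384*√5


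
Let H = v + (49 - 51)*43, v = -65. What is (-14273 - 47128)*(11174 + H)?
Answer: -676823223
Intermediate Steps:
H = -151 (H = -65 + (49 - 51)*43 = -65 - 2*43 = -65 - 86 = -151)
(-14273 - 47128)*(11174 + H) = (-14273 - 47128)*(11174 - 151) = -61401*11023 = -676823223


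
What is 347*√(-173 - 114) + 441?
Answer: 441 + 347*I*√287 ≈ 441.0 + 5878.6*I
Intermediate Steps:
347*√(-173 - 114) + 441 = 347*√(-287) + 441 = 347*(I*√287) + 441 = 347*I*√287 + 441 = 441 + 347*I*√287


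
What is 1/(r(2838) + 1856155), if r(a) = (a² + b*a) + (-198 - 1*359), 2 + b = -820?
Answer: 1/7577006 ≈ 1.3198e-7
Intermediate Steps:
b = -822 (b = -2 - 820 = -822)
r(a) = -557 + a² - 822*a (r(a) = (a² - 822*a) + (-198 - 1*359) = (a² - 822*a) + (-198 - 359) = (a² - 822*a) - 557 = -557 + a² - 822*a)
1/(r(2838) + 1856155) = 1/((-557 + 2838² - 822*2838) + 1856155) = 1/((-557 + 8054244 - 2332836) + 1856155) = 1/(5720851 + 1856155) = 1/7577006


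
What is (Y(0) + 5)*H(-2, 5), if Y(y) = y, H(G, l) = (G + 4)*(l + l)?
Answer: 100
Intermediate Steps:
H(G, l) = 2*l*(4 + G) (H(G, l) = (4 + G)*(2*l) = 2*l*(4 + G))
(Y(0) + 5)*H(-2, 5) = (0 + 5)*(2*5*(4 - 2)) = 5*(2*5*2) = 5*20 = 100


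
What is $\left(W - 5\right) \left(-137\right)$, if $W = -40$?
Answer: $6165$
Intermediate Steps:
$\left(W - 5\right) \left(-137\right) = \left(-40 - 5\right) \left(-137\right) = \left(-45\right) \left(-137\right) = 6165$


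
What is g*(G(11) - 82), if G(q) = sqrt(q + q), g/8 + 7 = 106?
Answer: -64944 + 792*sqrt(22) ≈ -61229.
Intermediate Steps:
g = 792 (g = -56 + 8*106 = -56 + 848 = 792)
G(q) = sqrt(2)*sqrt(q) (G(q) = sqrt(2*q) = sqrt(2)*sqrt(q))
g*(G(11) - 82) = 792*(sqrt(2)*sqrt(11) - 82) = 792*(sqrt(22) - 82) = 792*(-82 + sqrt(22)) = -64944 + 792*sqrt(22)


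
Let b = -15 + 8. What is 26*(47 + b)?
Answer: 1040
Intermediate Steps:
b = -7
26*(47 + b) = 26*(47 - 7) = 26*40 = 1040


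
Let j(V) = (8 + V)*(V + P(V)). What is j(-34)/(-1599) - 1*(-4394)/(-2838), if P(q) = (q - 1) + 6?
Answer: -149675/58179 ≈ -2.5727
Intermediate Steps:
P(q) = 5 + q (P(q) = (-1 + q) + 6 = 5 + q)
j(V) = (5 + 2*V)*(8 + V) (j(V) = (8 + V)*(V + (5 + V)) = (8 + V)*(5 + 2*V) = (5 + 2*V)*(8 + V))
j(-34)/(-1599) - 1*(-4394)/(-2838) = (40 + 2*(-34)² + 21*(-34))/(-1599) - 1*(-4394)/(-2838) = (40 + 2*1156 - 714)*(-1/1599) + 4394*(-1/2838) = (40 + 2312 - 714)*(-1/1599) - 2197/1419 = 1638*(-1/1599) - 2197/1419 = -42/41 - 2197/1419 = -149675/58179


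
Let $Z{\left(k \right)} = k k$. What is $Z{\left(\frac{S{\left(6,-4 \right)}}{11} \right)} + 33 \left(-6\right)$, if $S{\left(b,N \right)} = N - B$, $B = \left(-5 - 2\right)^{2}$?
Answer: $- \frac{21149}{121} \approx -174.79$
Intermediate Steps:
$B = 49$ ($B = \left(-7\right)^{2} = 49$)
$S{\left(b,N \right)} = -49 + N$ ($S{\left(b,N \right)} = N - 49 = -49 + N$)
$Z{\left(k \right)} = k^{2}$
$Z{\left(\frac{S{\left(6,-4 \right)}}{11} \right)} + 33 \left(-6\right) = \left(\frac{-49 - 4}{11}\right)^{2} + 33 \left(-6\right) = \left(\left(-53\right) \frac{1}{11}\right)^{2} - 198 = \left(- \frac{53}{11}\right)^{2} - 198 = \frac{2809}{121} - 198 = - \frac{21149}{121}$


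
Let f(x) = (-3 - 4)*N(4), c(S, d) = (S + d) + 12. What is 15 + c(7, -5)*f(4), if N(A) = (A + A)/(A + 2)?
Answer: -347/3 ≈ -115.67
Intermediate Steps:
N(A) = 2*A/(2 + A) (N(A) = (2*A)/(2 + A) = 2*A/(2 + A))
c(S, d) = 12 + S + d
f(x) = -28/3 (f(x) = (-3 - 4)*(2*4/(2 + 4)) = -14*4/6 = -7*4/3 = -28/3)
15 + c(7, -5)*f(4) = 15 + (12 + 7 - 5)*(-28/3) = 15 + 14*(-28/3) = 15 - 392/3 = -347/3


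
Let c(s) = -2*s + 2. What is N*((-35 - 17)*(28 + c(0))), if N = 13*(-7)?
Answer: 141960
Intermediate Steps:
N = -91
c(s) = 2 - 2*s
N*((-35 - 17)*(28 + c(0))) = -91*(-35 - 17)*(28 + (2 - 2*0)) = -(-4732)*(28 + (2 + 0)) = -(-4732)*(28 + 2) = -(-4732)*30 = -91*(-1560) = 141960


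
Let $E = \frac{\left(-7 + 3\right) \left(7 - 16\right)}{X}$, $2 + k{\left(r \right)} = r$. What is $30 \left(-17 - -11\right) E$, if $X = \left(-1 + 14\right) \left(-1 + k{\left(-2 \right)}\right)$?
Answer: $\frac{1296}{13} \approx 99.692$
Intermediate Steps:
$k{\left(r \right)} = -2 + r$
$X = -65$ ($X = \left(-1 + 14\right) \left(-1 - 4\right) = 13 \left(-1 - 4\right) = 13 \left(-5\right) = -65$)
$E = - \frac{36}{65}$ ($E = \frac{\left(-7 + 3\right) \left(7 - 16\right)}{-65} = \left(-4\right) \left(-9\right) \left(- \frac{1}{65}\right) = 36 \left(- \frac{1}{65}\right) = - \frac{36}{65} \approx -0.55385$)
$30 \left(-17 - -11\right) E = 30 \left(-17 - -11\right) \left(- \frac{36}{65}\right) = 30 \left(-17 + 11\right) \left(- \frac{36}{65}\right) = 30 \left(-6\right) \left(- \frac{36}{65}\right) = \left(-180\right) \left(- \frac{36}{65}\right) = \frac{1296}{13}$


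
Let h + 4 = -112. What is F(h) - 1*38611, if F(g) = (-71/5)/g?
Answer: -22394309/580 ≈ -38611.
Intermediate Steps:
h = -116 (h = -4 - 112 = -116)
F(g) = -71/(5*g) (F(g) = (-71*1/5)/g = -71/(5*g))
F(h) - 1*38611 = -71/5/(-116) - 1*38611 = -71/5*(-1/116) - 38611 = 71/580 - 38611 = -22394309/580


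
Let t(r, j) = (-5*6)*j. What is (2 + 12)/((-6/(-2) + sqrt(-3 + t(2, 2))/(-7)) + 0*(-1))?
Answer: 49/12 + 7*I*sqrt(7)/12 ≈ 4.0833 + 1.5434*I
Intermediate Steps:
t(r, j) = -30*j
(2 + 12)/((-6/(-2) + sqrt(-3 + t(2, 2))/(-7)) + 0*(-1)) = (2 + 12)/((-6/(-2) + sqrt(-3 - 30*2)/(-7)) + 0*(-1)) = 14/((-6*(-1/2) + sqrt(-3 - 60)*(-1/7)) + 0) = 14/((3 + sqrt(-63)*(-1/7)) + 0) = 14/((3 + (3*I*sqrt(7))*(-1/7)) + 0) = 14/((3 - 3*I*sqrt(7)/7) + 0) = 14/(3 - 3*I*sqrt(7)/7)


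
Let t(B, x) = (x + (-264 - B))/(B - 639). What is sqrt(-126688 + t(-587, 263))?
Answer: 3*I*sqrt(5289511409)/613 ≈ 355.93*I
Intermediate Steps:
t(B, x) = (-264 + x - B)/(-639 + B)
sqrt(-126688 + t(-587, 263)) = sqrt(-126688 + (-264 + 263 - 1*(-587))/(-639 - 587)) = sqrt(-126688 + (-264 + 263 + 587)/(-1226)) = sqrt(-126688 - 1/1226*586) = sqrt(-126688 - 293/613) = sqrt(-77660037/613) = 3*I*sqrt(5289511409)/613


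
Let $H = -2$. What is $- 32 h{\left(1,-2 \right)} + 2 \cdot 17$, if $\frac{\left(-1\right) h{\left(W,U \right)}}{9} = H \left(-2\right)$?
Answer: $1186$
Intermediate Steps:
$h{\left(W,U \right)} = -36$ ($h{\left(W,U \right)} = - 9 \left(\left(-2\right) \left(-2\right)\right) = \left(-9\right) 4 = -36$)
$- 32 h{\left(1,-2 \right)} + 2 \cdot 17 = \left(-32\right) \left(-36\right) + 2 \cdot 17 = 1152 + 34 = 1186$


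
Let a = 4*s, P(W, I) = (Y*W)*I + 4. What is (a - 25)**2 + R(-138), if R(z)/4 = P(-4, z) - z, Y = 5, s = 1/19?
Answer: 4412329/361 ≈ 12223.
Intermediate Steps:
s = 1/19 ≈ 0.052632
P(W, I) = 4 + 5*I*W (P(W, I) = (5*W)*I + 4 = 5*I*W + 4 = 4 + 5*I*W)
a = 4/19 (a = 4*(1/19) = 4/19 ≈ 0.21053)
R(z) = 16 - 84*z (R(z) = 4*((4 + 5*z*(-4)) - z) = 4*((4 - 20*z) - z) = 4*(4 - 21*z) = 16 - 84*z)
(a - 25)**2 + R(-138) = (4/19 - 25)**2 + (16 - 84*(-138)) = (-471/19)**2 + (16 + 11592) = 221841/361 + 11608 = 4412329/361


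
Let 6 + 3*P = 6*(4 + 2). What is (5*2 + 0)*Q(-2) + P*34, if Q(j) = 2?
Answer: 360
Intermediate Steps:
P = 10 (P = -2 + (6*(4 + 2))/3 = -2 + (6*6)/3 = -2 + (⅓)*36 = -2 + 12 = 10)
(5*2 + 0)*Q(-2) + P*34 = (5*2 + 0)*2 + 10*34 = (10 + 0)*2 + 340 = 10*2 + 340 = 20 + 340 = 360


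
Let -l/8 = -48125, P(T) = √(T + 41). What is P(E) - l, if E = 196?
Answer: -385000 + √237 ≈ -3.8498e+5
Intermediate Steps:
P(T) = √(41 + T)
l = 385000 (l = -8*(-48125) = 385000)
P(E) - l = √(41 + 196) - 1*385000 = √237 - 385000 = -385000 + √237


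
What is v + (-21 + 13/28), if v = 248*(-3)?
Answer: -21407/28 ≈ -764.54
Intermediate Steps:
v = -744
v + (-21 + 13/28) = -744 + (-21 + 13/28) = -744 - 575/28 = -21407/28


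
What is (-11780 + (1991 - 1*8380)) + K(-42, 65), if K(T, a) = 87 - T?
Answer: -18040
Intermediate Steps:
(-11780 + (1991 - 1*8380)) + K(-42, 65) = (-11780 + (1991 - 1*8380)) + (87 - 1*(-42)) = (-11780 + (1991 - 8380)) + (87 + 42) = (-11780 - 6389) + 129 = -18169 + 129 = -18040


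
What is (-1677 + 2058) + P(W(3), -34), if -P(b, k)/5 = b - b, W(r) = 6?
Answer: 381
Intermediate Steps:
P(b, k) = 0 (P(b, k) = -5*(b - b) = -5*0 = 0)
(-1677 + 2058) + P(W(3), -34) = (-1677 + 2058) + 0 = 381 + 0 = 381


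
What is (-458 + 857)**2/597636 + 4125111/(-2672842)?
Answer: -113321984353/88743700084 ≈ -1.2770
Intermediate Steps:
(-458 + 857)**2/597636 + 4125111/(-2672842) = 399**2*(1/597636) + 4125111*(-1/2672842) = 159201*(1/597636) - 4125111/2672842 = 17689/66404 - 4125111/2672842 = -113321984353/88743700084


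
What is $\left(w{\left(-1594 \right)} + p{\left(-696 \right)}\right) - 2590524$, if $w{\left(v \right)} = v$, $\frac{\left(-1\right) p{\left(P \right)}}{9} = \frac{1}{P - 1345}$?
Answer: $- \frac{5290512829}{2041} \approx -2.5921 \cdot 10^{6}$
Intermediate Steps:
$p{\left(P \right)} = - \frac{9}{-1345 + P}$ ($p{\left(P \right)} = - \frac{9}{P - 1345} = - \frac{9}{-1345 + P}$)
$\left(w{\left(-1594 \right)} + p{\left(-696 \right)}\right) - 2590524 = \left(-1594 - \frac{9}{-1345 - 696}\right) - 2590524 = \left(-1594 - \frac{9}{-2041}\right) - 2590524 = \left(-1594 - - \frac{9}{2041}\right) - 2590524 = \left(-1594 + \frac{9}{2041}\right) - 2590524 = - \frac{3253345}{2041} - 2590524 = - \frac{5290512829}{2041}$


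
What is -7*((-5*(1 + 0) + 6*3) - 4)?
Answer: -63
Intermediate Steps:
-7*((-5*(1 + 0) + 6*3) - 4) = -7*((-5*1 + 18) - 4) = -7*((-5 + 18) - 4) = -7*(13 - 4) = -7*9 = -63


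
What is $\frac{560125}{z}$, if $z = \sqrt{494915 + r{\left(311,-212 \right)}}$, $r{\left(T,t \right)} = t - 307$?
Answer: $\frac{560125 \sqrt{123599}}{247198} \approx 796.61$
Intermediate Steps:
$r{\left(T,t \right)} = -307 + t$
$z = 2 \sqrt{123599}$ ($z = \sqrt{494915 - 519} = \sqrt{494396} = 2 \sqrt{123599} \approx 703.13$)
$\frac{560125}{z} = \frac{560125}{2 \sqrt{123599}} = 560125 \frac{\sqrt{123599}}{247198} = \frac{560125 \sqrt{123599}}{247198}$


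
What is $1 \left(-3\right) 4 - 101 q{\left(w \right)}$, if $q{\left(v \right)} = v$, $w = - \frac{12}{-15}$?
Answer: $- \frac{464}{5} \approx -92.8$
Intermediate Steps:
$w = \frac{4}{5}$ ($w = \left(-12\right) \left(- \frac{1}{15}\right) = \frac{4}{5} \approx 0.8$)
$1 \left(-3\right) 4 - 101 q{\left(w \right)} = 1 \left(-3\right) 4 - \frac{404}{5} = \left(-3\right) 4 - \frac{404}{5} = -12 - \frac{404}{5} = - \frac{464}{5}$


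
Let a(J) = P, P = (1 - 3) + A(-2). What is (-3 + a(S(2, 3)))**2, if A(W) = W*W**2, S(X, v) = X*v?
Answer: 169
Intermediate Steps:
A(W) = W**3
P = -10 (P = (1 - 3) + (-2)**3 = -2 - 8 = -10)
a(J) = -10
(-3 + a(S(2, 3)))**2 = (-3 - 10)**2 = (-13)**2 = 169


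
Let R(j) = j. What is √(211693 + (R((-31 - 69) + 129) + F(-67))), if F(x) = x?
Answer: √211655 ≈ 460.06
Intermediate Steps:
√(211693 + (R((-31 - 69) + 129) + F(-67))) = √(211693 + (((-31 - 69) + 129) - 67)) = √(211693 + ((-100 + 129) - 67)) = √(211693 + (29 - 67)) = √(211693 - 38) = √211655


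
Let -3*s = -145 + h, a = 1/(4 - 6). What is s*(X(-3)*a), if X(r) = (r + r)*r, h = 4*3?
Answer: -399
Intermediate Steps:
h = 12
a = -1/2 (a = 1/(-2) = -1/2 ≈ -0.50000)
X(r) = 2*r**2 (X(r) = (2*r)*r = 2*r**2)
s = 133/3 (s = -(-145 + 12)/3 = -1/3*(-133) = 133/3 ≈ 44.333)
s*(X(-3)*a) = 133*((2*(-3)**2)*(-1/2))/3 = 133*((2*9)*(-1/2))/3 = 133*(18*(-1/2))/3 = (133/3)*(-9) = -399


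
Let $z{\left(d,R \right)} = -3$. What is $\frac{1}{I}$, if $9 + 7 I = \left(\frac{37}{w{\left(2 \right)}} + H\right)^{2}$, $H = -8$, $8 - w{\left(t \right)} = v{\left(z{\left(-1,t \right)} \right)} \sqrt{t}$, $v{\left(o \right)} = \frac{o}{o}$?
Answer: $- \frac{8142}{13817} - \frac{14800 \sqrt{2}}{13817} \approx -2.1041$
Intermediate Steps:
$v{\left(o \right)} = 1$
$w{\left(t \right)} = 8 - \sqrt{t}$ ($w{\left(t \right)} = 8 - 1 \sqrt{t} = 8 - \sqrt{t}$)
$I = - \frac{9}{7} + \frac{\left(-8 + \frac{37}{8 - \sqrt{2}}\right)^{2}}{7}$ ($I = - \frac{9}{7} + \frac{\left(\frac{37}{8 - \sqrt{2}} - 8\right)^{2}}{7} = - \frac{9}{7} + \frac{\left(-8 + \frac{37}{8 - \sqrt{2}}\right)^{2}}{7} \approx -0.47526$)
$\frac{1}{I} = \frac{1}{\frac{4071}{13454} - \frac{3700 \sqrt{2}}{6727}}$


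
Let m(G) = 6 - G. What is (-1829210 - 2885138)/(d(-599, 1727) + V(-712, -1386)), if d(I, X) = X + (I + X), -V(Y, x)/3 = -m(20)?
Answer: -4714348/2813 ≈ -1675.9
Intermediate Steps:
V(Y, x) = -42 (V(Y, x) = -(-3)*(6 - 1*20) = -(-3)*(6 - 20) = -(-3)*(-14) = -3*14 = -42)
d(I, X) = I + 2*X
(-1829210 - 2885138)/(d(-599, 1727) + V(-712, -1386)) = (-1829210 - 2885138)/((-599 + 2*1727) - 42) = -4714348/((-599 + 3454) - 42) = -4714348/(2855 - 42) = -4714348/2813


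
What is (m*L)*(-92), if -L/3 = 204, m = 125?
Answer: 7038000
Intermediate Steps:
L = -612 (L = -3*204 = -612)
(m*L)*(-92) = (125*(-612))*(-92) = -76500*(-92) = 7038000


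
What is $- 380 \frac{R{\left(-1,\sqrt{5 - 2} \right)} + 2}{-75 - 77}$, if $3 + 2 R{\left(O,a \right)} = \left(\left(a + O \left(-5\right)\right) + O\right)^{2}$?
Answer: $25 + 10 \sqrt{3} \approx 42.32$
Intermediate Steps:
$R{\left(O,a \right)} = - \frac{3}{2} + \frac{\left(a - 4 O\right)^{2}}{2}$ ($R{\left(O,a \right)} = - \frac{3}{2} + \frac{\left(\left(a + O \left(-5\right)\right) + O\right)^{2}}{2} = - \frac{3}{2} + \frac{\left(\left(a - 5 O\right) + O\right)^{2}}{2} = - \frac{3}{2} + \frac{\left(a - 4 O\right)^{2}}{2}$)
$- 380 \frac{R{\left(-1,\sqrt{5 - 2} \right)} + 2}{-75 - 77} = - 380 \frac{\left(- \frac{3}{2} + \frac{\left(- \sqrt{5 - 2} + 4 \left(-1\right)\right)^{2}}{2}\right) + 2}{-75 - 77} = - 380 \frac{\left(- \frac{3}{2} + \frac{\left(- \sqrt{3} - 4\right)^{2}}{2}\right) + 2}{-152} = - 380 \left(\left(- \frac{3}{2} + \frac{\left(-4 - \sqrt{3}\right)^{2}}{2}\right) + 2\right) \left(- \frac{1}{152}\right) = - 380 \left(\frac{1}{2} + \frac{\left(-4 - \sqrt{3}\right)^{2}}{2}\right) \left(- \frac{1}{152}\right) = - 380 \left(- \frac{1}{304} - \frac{\left(-4 - \sqrt{3}\right)^{2}}{304}\right) = \frac{5}{4} + \frac{5 \left(-4 - \sqrt{3}\right)^{2}}{4}$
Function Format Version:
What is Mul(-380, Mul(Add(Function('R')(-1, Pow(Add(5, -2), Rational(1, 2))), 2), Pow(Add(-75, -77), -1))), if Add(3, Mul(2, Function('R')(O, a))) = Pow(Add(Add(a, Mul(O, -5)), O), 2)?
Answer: Add(25, Mul(10, Pow(3, Rational(1, 2)))) ≈ 42.320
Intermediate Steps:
Function('R')(O, a) = Add(Rational(-3, 2), Mul(Rational(1, 2), Pow(Add(a, Mul(-4, O)), 2))) (Function('R')(O, a) = Add(Rational(-3, 2), Mul(Rational(1, 2), Pow(Add(Add(a, Mul(O, -5)), O), 2))) = Add(Rational(-3, 2), Mul(Rational(1, 2), Pow(Add(Add(a, Mul(-5, O)), O), 2))) = Add(Rational(-3, 2), Mul(Rational(1, 2), Pow(Add(a, Mul(-4, O)), 2))))
Mul(-380, Mul(Add(Function('R')(-1, Pow(Add(5, -2), Rational(1, 2))), 2), Pow(Add(-75, -77), -1))) = Mul(-380, Mul(Add(Add(Rational(-3, 2), Mul(Rational(1, 2), Pow(Add(Mul(-1, Pow(Add(5, -2), Rational(1, 2))), Mul(4, -1)), 2))), 2), Pow(Add(-75, -77), -1))) = Mul(-380, Mul(Add(Add(Rational(-3, 2), Mul(Rational(1, 2), Pow(Add(Mul(-1, Pow(3, Rational(1, 2))), -4), 2))), 2), Pow(-152, -1))) = Mul(-380, Mul(Add(Add(Rational(-3, 2), Mul(Rational(1, 2), Pow(Add(-4, Mul(-1, Pow(3, Rational(1, 2)))), 2))), 2), Rational(-1, 152))) = Mul(-380, Mul(Add(Rational(1, 2), Mul(Rational(1, 2), Pow(Add(-4, Mul(-1, Pow(3, Rational(1, 2)))), 2))), Rational(-1, 152))) = Mul(-380, Add(Rational(-1, 304), Mul(Rational(-1, 304), Pow(Add(-4, Mul(-1, Pow(3, Rational(1, 2)))), 2)))) = Add(Rational(5, 4), Mul(Rational(5, 4), Pow(Add(-4, Mul(-1, Pow(3, Rational(1, 2)))), 2)))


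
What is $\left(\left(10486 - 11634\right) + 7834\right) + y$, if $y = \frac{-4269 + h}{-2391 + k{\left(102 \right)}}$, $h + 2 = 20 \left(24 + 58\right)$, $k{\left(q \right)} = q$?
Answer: $\frac{5102295}{763} \approx 6687.1$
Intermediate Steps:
$h = 1638$ ($h = -2 + 20 \left(24 + 58\right) = -2 + 20 \cdot 82 = -2 + 1640 = 1638$)
$y = \frac{877}{763}$ ($y = \frac{-4269 + 1638}{-2391 + 102} = - \frac{2631}{-2289} = \left(-2631\right) \left(- \frac{1}{2289}\right) = \frac{877}{763} \approx 1.1494$)
$\left(\left(10486 - 11634\right) + 7834\right) + y = \left(\left(10486 - 11634\right) + 7834\right) + \frac{877}{763} = \left(-1148 + 7834\right) + \frac{877}{763} = 6686 + \frac{877}{763} = \frac{5102295}{763}$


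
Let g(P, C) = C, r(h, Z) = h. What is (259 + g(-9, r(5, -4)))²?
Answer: 69696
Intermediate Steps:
(259 + g(-9, r(5, -4)))² = (259 + 5)² = 264² = 69696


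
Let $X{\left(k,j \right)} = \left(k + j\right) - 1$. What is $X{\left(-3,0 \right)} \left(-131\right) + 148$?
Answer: $672$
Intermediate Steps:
$X{\left(k,j \right)} = -1 + j + k$ ($X{\left(k,j \right)} = \left(j + k\right) - 1 = -1 + j + k$)
$X{\left(-3,0 \right)} \left(-131\right) + 148 = \left(-1 + 0 - 3\right) \left(-131\right) + 148 = \left(-4\right) \left(-131\right) + 148 = 524 + 148 = 672$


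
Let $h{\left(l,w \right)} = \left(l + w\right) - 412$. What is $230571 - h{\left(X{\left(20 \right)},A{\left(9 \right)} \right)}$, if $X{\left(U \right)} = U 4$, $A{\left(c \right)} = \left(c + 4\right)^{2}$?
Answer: $230734$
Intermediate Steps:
$A{\left(c \right)} = \left(4 + c\right)^{2}$
$X{\left(U \right)} = 4 U$
$h{\left(l,w \right)} = -412 + l + w$
$230571 - h{\left(X{\left(20 \right)},A{\left(9 \right)} \right)} = 230571 - \left(-412 + 4 \cdot 20 + \left(4 + 9\right)^{2}\right) = 230571 - \left(-412 + 80 + 13^{2}\right) = 230571 - \left(-412 + 80 + 169\right) = 230571 - -163 = 230571 + 163 = 230734$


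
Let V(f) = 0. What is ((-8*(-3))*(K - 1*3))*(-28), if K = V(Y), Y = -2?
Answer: 2016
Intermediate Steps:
K = 0
((-8*(-3))*(K - 1*3))*(-28) = ((-8*(-3))*(0 - 1*3))*(-28) = (24*(0 - 3))*(-28) = (24*(-3))*(-28) = -72*(-28) = 2016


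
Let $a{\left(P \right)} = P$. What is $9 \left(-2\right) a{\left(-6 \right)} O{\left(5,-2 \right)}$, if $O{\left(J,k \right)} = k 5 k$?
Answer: $2160$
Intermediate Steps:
$O{\left(J,k \right)} = 5 k^{2}$ ($O{\left(J,k \right)} = 5 k k = 5 k^{2}$)
$9 \left(-2\right) a{\left(-6 \right)} O{\left(5,-2 \right)} = 9 \left(-2\right) \left(-6\right) 5 \left(-2\right)^{2} = \left(-18\right) \left(-6\right) 5 \cdot 4 = 108 \cdot 20 = 2160$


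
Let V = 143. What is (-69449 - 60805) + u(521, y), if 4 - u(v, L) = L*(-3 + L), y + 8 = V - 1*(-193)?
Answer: -236850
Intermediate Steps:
y = 328 (y = -8 + (143 - 1*(-193)) = -8 + (143 + 193) = -8 + 336 = 328)
u(v, L) = 4 - L*(-3 + L)
(-69449 - 60805) + u(521, y) = (-69449 - 60805) + (4 - 1*328² + 3*328) = -130254 + (4 - 1*107584 + 984) = -130254 + (4 - 107584 + 984) = -130254 - 106596 = -236850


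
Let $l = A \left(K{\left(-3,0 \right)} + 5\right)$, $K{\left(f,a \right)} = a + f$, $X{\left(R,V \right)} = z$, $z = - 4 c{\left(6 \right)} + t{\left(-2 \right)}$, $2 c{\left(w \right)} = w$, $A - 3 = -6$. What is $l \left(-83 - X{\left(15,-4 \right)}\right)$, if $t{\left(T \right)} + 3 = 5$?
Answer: $438$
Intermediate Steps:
$A = -3$ ($A = 3 - 6 = -3$)
$c{\left(w \right)} = \frac{w}{2}$
$t{\left(T \right)} = 2$ ($t{\left(T \right)} = -3 + 5 = 2$)
$z = -10$ ($z = - 4 \cdot \frac{1}{2} \cdot 6 + 2 = \left(-4\right) 3 + 2 = -12 + 2 = -10$)
$X{\left(R,V \right)} = -10$
$l = -6$ ($l = - 3 \left(\left(0 - 3\right) + 5\right) = - 3 \left(-3 + 5\right) = \left(-3\right) 2 = -6$)
$l \left(-83 - X{\left(15,-4 \right)}\right) = - 6 \left(-83 - -10\right) = - 6 \left(-83 + 10\right) = \left(-6\right) \left(-73\right) = 438$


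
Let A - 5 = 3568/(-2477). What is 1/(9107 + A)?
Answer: 2477/22566856 ≈ 0.00010976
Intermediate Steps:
A = 8817/2477 (A = 5 + 3568/(-2477) = 5 + 3568*(-1/2477) = 5 - 3568/2477 = 8817/2477 ≈ 3.5595)
1/(9107 + A) = 1/(9107 + 8817/2477) = 1/(22566856/2477) = 2477/22566856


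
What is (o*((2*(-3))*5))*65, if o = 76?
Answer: -148200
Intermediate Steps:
(o*((2*(-3))*5))*65 = (76*((2*(-3))*5))*65 = (76*(-6*5))*65 = (76*(-30))*65 = -2280*65 = -148200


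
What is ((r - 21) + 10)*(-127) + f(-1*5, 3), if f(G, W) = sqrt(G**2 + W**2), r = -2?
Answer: 1651 + sqrt(34) ≈ 1656.8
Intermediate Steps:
((r - 21) + 10)*(-127) + f(-1*5, 3) = ((-2 - 21) + 10)*(-127) + sqrt((-1*5)**2 + 3**2) = (-23 + 10)*(-127) + sqrt((-5)**2 + 9) = -13*(-127) + sqrt(25 + 9) = 1651 + sqrt(34)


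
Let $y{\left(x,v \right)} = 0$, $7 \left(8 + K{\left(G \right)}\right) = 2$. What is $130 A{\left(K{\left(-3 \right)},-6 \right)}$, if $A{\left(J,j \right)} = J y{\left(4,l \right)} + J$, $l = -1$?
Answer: $- \frac{7020}{7} \approx -1002.9$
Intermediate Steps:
$K{\left(G \right)} = - \frac{54}{7}$ ($K{\left(G \right)} = -8 + \frac{1}{7} \cdot 2 = -8 + \frac{2}{7} = - \frac{54}{7}$)
$A{\left(J,j \right)} = J$ ($A{\left(J,j \right)} = J 0 + J = 0 + J = J$)
$130 A{\left(K{\left(-3 \right)},-6 \right)} = 130 \left(- \frac{54}{7}\right) = - \frac{7020}{7}$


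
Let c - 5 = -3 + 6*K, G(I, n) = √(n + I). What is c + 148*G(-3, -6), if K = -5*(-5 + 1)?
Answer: 122 + 444*I ≈ 122.0 + 444.0*I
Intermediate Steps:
K = 20 (K = -5*(-4) = 20)
G(I, n) = √(I + n)
c = 122 (c = 5 + (-3 + 6*20) = 5 + (-3 + 120) = 5 + 117 = 122)
c + 148*G(-3, -6) = 122 + 148*√(-3 - 6) = 122 + 148*√(-9) = 122 + 148*(3*I) = 122 + 444*I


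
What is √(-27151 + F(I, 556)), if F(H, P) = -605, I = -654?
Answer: 6*I*√771 ≈ 166.6*I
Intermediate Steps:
√(-27151 + F(I, 556)) = √(-27151 - 605) = √(-27756) = 6*I*√771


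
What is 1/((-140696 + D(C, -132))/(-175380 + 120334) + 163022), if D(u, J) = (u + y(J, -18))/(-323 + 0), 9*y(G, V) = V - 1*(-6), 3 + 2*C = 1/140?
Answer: 14935080720/2434784902772183 ≈ 6.1340e-6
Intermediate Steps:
C = -419/280 (C = -3/2 + (½)/140 = -3/2 + (½)*(1/140) = -3/2 + 1/280 = -419/280 ≈ -1.4964)
y(G, V) = ⅔ + V/9 (y(G, V) = (V - 1*(-6))/9 = (V + 6)/9 = (6 + V)/9 = ⅔ + V/9)
D(u, J) = 4/969 - u/323 (D(u, J) = (u + (⅔ + (⅑)*(-18)))/(-323 + 0) = (u + (⅔ - 2))/(-323) = (u - 4/3)*(-1/323) = (-4/3 + u)*(-1/323) = 4/969 - u/323)
1/((-140696 + D(C, -132))/(-175380 + 120334) + 163022) = 1/((-140696 + (4/969 - 1/323*(-419/280)))/(-175380 + 120334) + 163022) = 1/((-140696 + (4/969 + 419/90440))/(-55046) + 163022) = 1/((-140696 + 2377/271320)*(-1/55046) + 163022) = 1/(-38173636343/271320*(-1/55046) + 163022) = 1/(38173636343/14935080720 + 163022) = 1/(2434784902772183/14935080720) = 14935080720/2434784902772183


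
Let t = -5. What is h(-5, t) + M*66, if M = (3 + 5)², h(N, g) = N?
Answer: 4219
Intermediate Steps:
M = 64 (M = 8² = 64)
h(-5, t) + M*66 = -5 + 64*66 = -5 + 4224 = 4219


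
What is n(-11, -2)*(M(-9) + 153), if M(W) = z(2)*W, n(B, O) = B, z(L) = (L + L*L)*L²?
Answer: 693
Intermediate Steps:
z(L) = L²*(L + L²) (z(L) = (L + L²)*L² = L²*(L + L²))
M(W) = 24*W (M(W) = (2³*(1 + 2))*W = (8*3)*W = 24*W)
n(-11, -2)*(M(-9) + 153) = -11*(24*(-9) + 153) = -11*(-216 + 153) = -11*(-63) = 693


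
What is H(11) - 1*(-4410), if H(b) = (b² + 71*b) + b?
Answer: 5323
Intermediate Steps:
H(b) = b² + 72*b
H(11) - 1*(-4410) = 11*(72 + 11) - 1*(-4410) = 11*83 + 4410 = 913 + 4410 = 5323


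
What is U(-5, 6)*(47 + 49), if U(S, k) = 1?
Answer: 96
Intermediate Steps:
U(-5, 6)*(47 + 49) = 1*(47 + 49) = 1*96 = 96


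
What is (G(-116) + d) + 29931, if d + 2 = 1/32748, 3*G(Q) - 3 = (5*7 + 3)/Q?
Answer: 28424177887/949692 ≈ 29930.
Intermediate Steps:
G(Q) = 1 + 38/(3*Q) (G(Q) = 1 + ((5*7 + 3)/Q)/3 = 1 + ((35 + 3)/Q)/3 = 1 + (38/Q)/3 = 1 + 38/(3*Q))
d = -65495/32748 (d = -2 + 1/32748 = -65495/32748 ≈ -2.0000)
(G(-116) + d) + 29931 = ((38/3 - 116)/(-116) - 65495/32748) + 29931 = (-1/116*(-310/3) - 65495/32748) + 29931 = (155/174 - 65495/32748) + 29931 = -1053365/949692 + 29931 = 28424177887/949692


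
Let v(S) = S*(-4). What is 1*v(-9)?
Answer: 36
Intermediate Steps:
v(S) = -4*S
1*v(-9) = 1*(-4*(-9)) = 1*36 = 36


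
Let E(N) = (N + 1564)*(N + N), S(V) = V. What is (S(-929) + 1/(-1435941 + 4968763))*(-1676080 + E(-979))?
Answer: 4630086111855935/1766411 ≈ 2.6212e+9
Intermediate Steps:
E(N) = 2*N*(1564 + N) (E(N) = (1564 + N)*(2*N) = 2*N*(1564 + N))
(S(-929) + 1/(-1435941 + 4968763))*(-1676080 + E(-979)) = (-929 + 1/(-1435941 + 4968763))*(-1676080 + 2*(-979)*(1564 - 979)) = (-929 + 1/3532822)*(-1676080 + 2*(-979)*585) = (-929 + 1/3532822)*(-1676080 - 1145430) = -3281991637/3532822*(-2821510) = 4630086111855935/1766411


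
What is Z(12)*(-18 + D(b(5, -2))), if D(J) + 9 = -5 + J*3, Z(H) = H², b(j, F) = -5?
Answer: -6768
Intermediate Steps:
D(J) = -14 + 3*J (D(J) = -9 + (-5 + J*3) = -9 + (-5 + 3*J) = -14 + 3*J)
Z(12)*(-18 + D(b(5, -2))) = 12²*(-18 + (-14 + 3*(-5))) = 144*(-18 + (-14 - 15)) = 144*(-18 - 29) = 144*(-47) = -6768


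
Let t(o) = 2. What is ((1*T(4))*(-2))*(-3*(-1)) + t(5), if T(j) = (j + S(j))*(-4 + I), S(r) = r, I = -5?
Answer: 434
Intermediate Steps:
T(j) = -18*j (T(j) = (j + j)*(-4 - 5) = (2*j)*(-9) = -18*j)
((1*T(4))*(-2))*(-3*(-1)) + t(5) = ((1*(-18*4))*(-2))*(-3*(-1)) + 2 = ((1*(-72))*(-2))*3 + 2 = -72*(-2)*3 + 2 = 144*3 + 2 = 432 + 2 = 434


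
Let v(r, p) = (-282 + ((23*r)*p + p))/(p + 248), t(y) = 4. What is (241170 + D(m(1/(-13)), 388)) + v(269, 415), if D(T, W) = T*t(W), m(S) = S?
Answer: 162463244/663 ≈ 2.4504e+5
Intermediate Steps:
v(r, p) = (-282 + p + 23*p*r)/(248 + p) (v(r, p) = (-282 + (23*p*r + p))/(248 + p) = (-282 + (p + 23*p*r))/(248 + p) = (-282 + p + 23*p*r)/(248 + p))
D(T, W) = 4*T (D(T, W) = T*4 = 4*T)
(241170 + D(m(1/(-13)), 388)) + v(269, 415) = (241170 + 4*(1/(-13))) + (-282 + 415 + 23*415*269)/(248 + 415) = (241170 + 4*(1*(-1/13))) + (-282 + 415 + 2567605)/663 = (241170 + 4*(-1/13)) + (1/663)*2567738 = (241170 - 4/13) + 2567738/663 = 3135206/13 + 2567738/663 = 162463244/663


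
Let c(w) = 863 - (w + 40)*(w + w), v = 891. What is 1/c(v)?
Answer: -1/1658179 ≈ -6.0307e-7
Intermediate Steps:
c(w) = 863 - 2*w*(40 + w) (c(w) = 863 - (40 + w)*2*w = 863 - 2*w*(40 + w))
1/c(v) = 1/(863 - 80*891 - 2*891²) = 1/(863 - 71280 - 2*793881) = 1/(863 - 71280 - 1587762) = 1/(-1658179) = -1/1658179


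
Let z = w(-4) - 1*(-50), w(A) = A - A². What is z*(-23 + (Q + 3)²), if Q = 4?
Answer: 780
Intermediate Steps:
z = 30 (z = -4*(1 - 1*(-4)) - 1*(-50) = -4*(1 + 4) + 50 = -4*5 + 50 = -20 + 50 = 30)
z*(-23 + (Q + 3)²) = 30*(-23 + (4 + 3)²) = 30*(-23 + 7²) = 30*(-23 + 49) = 30*26 = 780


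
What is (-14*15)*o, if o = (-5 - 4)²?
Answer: -17010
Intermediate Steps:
o = 81 (o = (-9)² = 81)
(-14*15)*o = -14*15*81 = -210*81 = -17010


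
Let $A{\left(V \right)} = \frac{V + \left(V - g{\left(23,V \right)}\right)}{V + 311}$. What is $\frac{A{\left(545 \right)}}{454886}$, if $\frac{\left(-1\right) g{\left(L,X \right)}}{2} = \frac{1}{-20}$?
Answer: $\frac{10899}{3893824160} \approx 2.799 \cdot 10^{-6}$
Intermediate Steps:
$g{\left(L,X \right)} = \frac{1}{10}$ ($g{\left(L,X \right)} = - \frac{2}{-20} = \left(-2\right) \left(- \frac{1}{20}\right) = \frac{1}{10}$)
$A{\left(V \right)} = \frac{- \frac{1}{10} + 2 V}{311 + V}$ ($A{\left(V \right)} = \frac{V + \left(V - \frac{1}{10}\right)}{V + 311} = \frac{V + \left(V - \frac{1}{10}\right)}{311 + V} = \frac{V + \left(- \frac{1}{10} + V\right)}{311 + V} = \frac{- \frac{1}{10} + 2 V}{311 + V}$)
$\frac{A{\left(545 \right)}}{454886} = \frac{\frac{1}{10} \frac{1}{311 + 545} \left(-1 + 20 \cdot 545\right)}{454886} = \frac{-1 + 10900}{10 \cdot 856} \cdot \frac{1}{454886} = \frac{1}{10} \cdot \frac{1}{856} \cdot 10899 \cdot \frac{1}{454886} = \frac{10899}{8560} \cdot \frac{1}{454886} = \frac{10899}{3893824160}$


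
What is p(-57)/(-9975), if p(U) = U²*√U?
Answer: -57*I*√57/175 ≈ -2.4591*I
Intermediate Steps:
p(U) = U^(5/2)
p(-57)/(-9975) = (-57)^(5/2)/(-9975) = (3249*I*√57)*(-1/9975) = -57*I*√57/175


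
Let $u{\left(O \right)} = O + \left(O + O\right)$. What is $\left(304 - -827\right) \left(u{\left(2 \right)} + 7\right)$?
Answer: $14703$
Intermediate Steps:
$u{\left(O \right)} = 3 O$ ($u{\left(O \right)} = O + 2 O = 3 O$)
$\left(304 - -827\right) \left(u{\left(2 \right)} + 7\right) = \left(304 - -827\right) \left(3 \cdot 2 + 7\right) = \left(304 + 827\right) \left(6 + 7\right) = 1131 \cdot 13 = 14703$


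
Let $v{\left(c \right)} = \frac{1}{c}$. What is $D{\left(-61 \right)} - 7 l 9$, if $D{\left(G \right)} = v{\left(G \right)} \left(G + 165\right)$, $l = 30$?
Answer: $- \frac{115394}{61} \approx -1891.7$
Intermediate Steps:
$D{\left(G \right)} = \frac{165 + G}{G}$ ($D{\left(G \right)} = \frac{G + 165}{G} = \frac{165 + G}{G}$)
$D{\left(-61 \right)} - 7 l 9 = \frac{165 - 61}{-61} - 7 \cdot 30 \cdot 9 = \left(- \frac{1}{61}\right) 104 - 210 \cdot 9 = - \frac{104}{61} - 1890 = - \frac{115394}{61}$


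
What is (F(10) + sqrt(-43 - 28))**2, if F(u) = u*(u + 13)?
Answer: (230 + I*sqrt(71))**2 ≈ 52829.0 + 3876.0*I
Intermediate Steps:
F(u) = u*(13 + u)
(F(10) + sqrt(-43 - 28))**2 = (10*(13 + 10) + sqrt(-43 - 28))**2 = (10*23 + sqrt(-71))**2 = (230 + I*sqrt(71))**2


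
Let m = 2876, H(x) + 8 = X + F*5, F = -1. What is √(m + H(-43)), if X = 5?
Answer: 2*√717 ≈ 53.554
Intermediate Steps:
H(x) = -8 (H(x) = -8 + (5 - 1*5) = -8 + (5 - 5) = -8 + 0 = -8)
√(m + H(-43)) = √(2876 - 8) = √2868 = 2*√717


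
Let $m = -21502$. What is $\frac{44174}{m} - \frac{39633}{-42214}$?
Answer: $- \frac{38945095}{34910978} \approx -1.1156$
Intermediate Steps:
$\frac{44174}{m} - \frac{39633}{-42214} = \frac{44174}{-21502} - \frac{39633}{-42214} = 44174 \left(- \frac{1}{21502}\right) - - \frac{39633}{42214} = - \frac{1699}{827} + \frac{39633}{42214} = - \frac{38945095}{34910978}$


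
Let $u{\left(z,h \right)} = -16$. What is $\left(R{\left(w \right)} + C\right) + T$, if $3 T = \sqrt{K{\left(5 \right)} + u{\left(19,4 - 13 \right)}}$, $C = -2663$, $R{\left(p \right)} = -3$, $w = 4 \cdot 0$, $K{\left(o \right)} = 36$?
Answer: $-2666 + \frac{2 \sqrt{5}}{3} \approx -2664.5$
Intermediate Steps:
$w = 0$
$T = \frac{2 \sqrt{5}}{3}$ ($T = \frac{\sqrt{36 - 16}}{3} = \frac{\sqrt{20}}{3} = \frac{2 \sqrt{5}}{3} \approx 1.4907$)
$\left(R{\left(w \right)} + C\right) + T = \left(-3 - 2663\right) + \frac{2 \sqrt{5}}{3} = -2666 + \frac{2 \sqrt{5}}{3}$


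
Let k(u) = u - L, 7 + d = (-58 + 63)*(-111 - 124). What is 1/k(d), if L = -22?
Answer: -1/1160 ≈ -0.00086207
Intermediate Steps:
d = -1182 (d = -7 + (-58 + 63)*(-111 - 124) = -7 + 5*(-235) = -7 - 1175 = -1182)
k(u) = 22 + u (k(u) = u - 1*(-22) = u + 22 = 22 + u)
1/k(d) = 1/(22 - 1182) = 1/(-1160) = -1/1160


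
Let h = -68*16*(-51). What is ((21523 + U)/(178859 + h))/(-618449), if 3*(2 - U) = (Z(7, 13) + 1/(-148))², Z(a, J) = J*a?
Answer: -411030237/3174583251556912 ≈ -1.2948e-7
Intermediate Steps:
h = 55488 (h = -1088*(-51) = 55488)
U = -60409555/21904 (U = 2 - (13*7 + 1/(-148))²/3 = 2 - (91 - 1/148)²/3 = 2 - (13467/148)²/3 = 2 - ⅓*181360089/21904 = 2 - 60453363/21904 = -60409555/21904 ≈ -2757.9)
((21523 + U)/(178859 + h))/(-618449) = ((21523 - 60409555/21904)/(178859 + 55488))/(-618449) = ((411030237/21904)/234347)*(-1/618449) = ((411030237/21904)*(1/234347))*(-1/618449) = (411030237/5133136688)*(-1/618449) = -411030237/3174583251556912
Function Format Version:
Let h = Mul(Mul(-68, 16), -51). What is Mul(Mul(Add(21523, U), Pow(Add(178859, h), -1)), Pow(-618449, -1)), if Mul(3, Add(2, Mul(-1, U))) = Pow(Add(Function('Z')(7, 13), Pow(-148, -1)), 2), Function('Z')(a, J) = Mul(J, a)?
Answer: Rational(-411030237, 3174583251556912) ≈ -1.2948e-7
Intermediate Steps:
h = 55488 (h = Mul(-1088, -51) = 55488)
U = Rational(-60409555, 21904) (U = Add(2, Mul(Rational(-1, 3), Pow(Add(Mul(13, 7), Pow(-148, -1)), 2))) = Add(2, Mul(Rational(-1, 3), Pow(Add(91, Rational(-1, 148)), 2))) = Add(2, Mul(Rational(-1, 3), Pow(Rational(13467, 148), 2))) = Add(2, Mul(Rational(-1, 3), Rational(181360089, 21904))) = Add(2, Rational(-60453363, 21904)) = Rational(-60409555, 21904) ≈ -2757.9)
Mul(Mul(Add(21523, U), Pow(Add(178859, h), -1)), Pow(-618449, -1)) = Mul(Mul(Add(21523, Rational(-60409555, 21904)), Pow(Add(178859, 55488), -1)), Pow(-618449, -1)) = Mul(Mul(Rational(411030237, 21904), Pow(234347, -1)), Rational(-1, 618449)) = Mul(Mul(Rational(411030237, 21904), Rational(1, 234347)), Rational(-1, 618449)) = Mul(Rational(411030237, 5133136688), Rational(-1, 618449)) = Rational(-411030237, 3174583251556912)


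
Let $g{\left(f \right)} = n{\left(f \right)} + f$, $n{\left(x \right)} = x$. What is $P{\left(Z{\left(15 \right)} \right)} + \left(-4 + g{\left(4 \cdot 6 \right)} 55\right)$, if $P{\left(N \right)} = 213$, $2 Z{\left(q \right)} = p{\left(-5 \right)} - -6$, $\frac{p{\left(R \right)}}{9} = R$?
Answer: $2849$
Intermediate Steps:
$p{\left(R \right)} = 9 R$
$Z{\left(q \right)} = - \frac{39}{2}$ ($Z{\left(q \right)} = \frac{9 \left(-5\right) - -6}{2} = \frac{-45 + 6}{2} = \frac{1}{2} \left(-39\right) = - \frac{39}{2}$)
$g{\left(f \right)} = 2 f$ ($g{\left(f \right)} = f + f = 2 f$)
$P{\left(Z{\left(15 \right)} \right)} + \left(-4 + g{\left(4 \cdot 6 \right)} 55\right) = 213 - \left(4 - 2 \cdot 4 \cdot 6 \cdot 55\right) = 213 - \left(4 - 2 \cdot 24 \cdot 55\right) = 213 + \left(-4 + 48 \cdot 55\right) = 213 + \left(-4 + 2640\right) = 213 + 2636 = 2849$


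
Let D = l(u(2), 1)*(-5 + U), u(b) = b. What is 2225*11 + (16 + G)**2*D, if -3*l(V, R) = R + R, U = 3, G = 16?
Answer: 77521/3 ≈ 25840.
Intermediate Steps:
l(V, R) = -2*R/3 (l(V, R) = -(R + R)/3 = -2*R/3)
D = 4/3 (D = (-2/3*1)*(-5 + 3) = -2/3*(-2) = 4/3 ≈ 1.3333)
2225*11 + (16 + G)**2*D = 2225*11 + (16 + 16)**2*(4/3) = 24475 + 32**2*(4/3) = 24475 + 1024*(4/3) = 24475 + 4096/3 = 77521/3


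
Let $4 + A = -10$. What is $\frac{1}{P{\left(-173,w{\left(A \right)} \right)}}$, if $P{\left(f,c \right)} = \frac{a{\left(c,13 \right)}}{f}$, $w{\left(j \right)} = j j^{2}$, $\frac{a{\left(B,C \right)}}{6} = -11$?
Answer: $\frac{173}{66} \approx 2.6212$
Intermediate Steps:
$a{\left(B,C \right)} = -66$ ($a{\left(B,C \right)} = 6 \left(-11\right) = -66$)
$A = -14$ ($A = -4 - 10 = -14$)
$w{\left(j \right)} = j^{3}$
$P{\left(f,c \right)} = - \frac{66}{f}$
$\frac{1}{P{\left(-173,w{\left(A \right)} \right)}} = \frac{1}{\left(-66\right) \frac{1}{-173}} = \frac{1}{\left(-66\right) \left(- \frac{1}{173}\right)} = \frac{1}{\frac{66}{173}} = \frac{173}{66}$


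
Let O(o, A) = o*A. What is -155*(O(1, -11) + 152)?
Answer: -21855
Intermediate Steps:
O(o, A) = A*o
-155*(O(1, -11) + 152) = -155*(-11*1 + 152) = -155*(-11 + 152) = -155*141 = -21855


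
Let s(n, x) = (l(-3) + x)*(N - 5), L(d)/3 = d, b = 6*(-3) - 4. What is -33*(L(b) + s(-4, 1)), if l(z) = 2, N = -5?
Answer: 3168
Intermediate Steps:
b = -22 (b = -18 - 4 = -22)
L(d) = 3*d
s(n, x) = -20 - 10*x (s(n, x) = (2 + x)*(-5 - 5) = (2 + x)*(-10) = -20 - 10*x)
-33*(L(b) + s(-4, 1)) = -33*(3*(-22) + (-20 - 10*1)) = -33*(-66 + (-20 - 10)) = -33*(-66 - 30) = -33*(-96) = 3168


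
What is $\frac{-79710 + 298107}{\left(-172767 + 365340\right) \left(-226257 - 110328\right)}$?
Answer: $- \frac{72799}{21605727735} \approx -3.3694 \cdot 10^{-6}$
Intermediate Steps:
$\frac{-79710 + 298107}{\left(-172767 + 365340\right) \left(-226257 - 110328\right)} = \frac{218397}{192573 \left(-336585\right)} = \frac{218397}{-64817183205} = 218397 \left(- \frac{1}{64817183205}\right) = - \frac{72799}{21605727735}$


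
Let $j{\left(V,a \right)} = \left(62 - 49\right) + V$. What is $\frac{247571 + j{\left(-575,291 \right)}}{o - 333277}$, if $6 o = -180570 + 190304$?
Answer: $- \frac{741027}{994964} \approx -0.74478$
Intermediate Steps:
$j{\left(V,a \right)} = 13 + V$
$o = \frac{4867}{3}$ ($o = \frac{-180570 + 190304}{6} = \frac{1}{6} \cdot 9734 = \frac{4867}{3} \approx 1622.3$)
$\frac{247571 + j{\left(-575,291 \right)}}{o - 333277} = \frac{247571 + \left(13 - 575\right)}{\frac{4867}{3} - 333277} = \frac{247571 - 562}{- \frac{994964}{3}} = 247009 \left(- \frac{3}{994964}\right) = - \frac{741027}{994964}$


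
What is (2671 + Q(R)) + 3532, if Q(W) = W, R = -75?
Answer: 6128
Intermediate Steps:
(2671 + Q(R)) + 3532 = (2671 - 75) + 3532 = 2596 + 3532 = 6128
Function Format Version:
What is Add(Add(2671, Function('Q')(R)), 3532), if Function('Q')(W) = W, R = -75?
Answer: 6128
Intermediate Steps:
Add(Add(2671, Function('Q')(R)), 3532) = Add(Add(2671, -75), 3532) = Add(2596, 3532) = 6128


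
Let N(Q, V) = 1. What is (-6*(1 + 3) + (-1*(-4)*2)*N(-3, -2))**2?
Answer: 256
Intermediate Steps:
(-6*(1 + 3) + (-1*(-4)*2)*N(-3, -2))**2 = (-6*(1 + 3) + (-1*(-4)*2)*1)**2 = (-6*4 + (4*2)*1)**2 = (-24 + 8*1)**2 = (-24 + 8)**2 = (-16)**2 = 256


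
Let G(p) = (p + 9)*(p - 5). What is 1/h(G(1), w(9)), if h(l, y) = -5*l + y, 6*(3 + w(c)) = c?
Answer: 2/397 ≈ 0.0050378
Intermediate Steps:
w(c) = -3 + c/6
G(p) = (-5 + p)*(9 + p) (G(p) = (9 + p)*(-5 + p) = (-5 + p)*(9 + p))
h(l, y) = y - 5*l
1/h(G(1), w(9)) = 1/((-3 + (⅙)*9) - 5*(-45 + 1² + 4*1)) = 1/((-3 + 3/2) - 5*(-45 + 1 + 4)) = 1/(-3/2 - 5*(-40)) = 1/(-3/2 + 200) = 1/(397/2) = 2/397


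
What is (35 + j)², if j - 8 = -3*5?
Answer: 784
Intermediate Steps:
j = -7 (j = 8 - 3*5 = 8 - 15 = -7)
(35 + j)² = (35 - 7)² = 28² = 784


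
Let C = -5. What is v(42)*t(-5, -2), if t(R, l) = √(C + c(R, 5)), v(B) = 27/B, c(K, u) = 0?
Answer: 9*I*√5/14 ≈ 1.4375*I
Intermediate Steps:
t(R, l) = I*√5 (t(R, l) = √(-5 + 0) = √(-5) = I*√5)
v(42)*t(-5, -2) = (27/42)*(I*√5) = (27*(1/42))*(I*√5) = 9*(I*√5)/14 = 9*I*√5/14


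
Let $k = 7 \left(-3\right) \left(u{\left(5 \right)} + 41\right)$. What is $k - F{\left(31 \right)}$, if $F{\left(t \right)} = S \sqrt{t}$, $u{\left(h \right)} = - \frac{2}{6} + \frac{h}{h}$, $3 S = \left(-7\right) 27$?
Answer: $-875 + 63 \sqrt{31} \approx -524.23$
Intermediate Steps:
$S = -63$ ($S = \frac{\left(-7\right) 27}{3} = \frac{1}{3} \left(-189\right) = -63$)
$u{\left(h \right)} = \frac{2}{3}$ ($u{\left(h \right)} = \left(-2\right) \frac{1}{6} + 1 = - \frac{1}{3} + 1 = \frac{2}{3}$)
$F{\left(t \right)} = - 63 \sqrt{t}$
$k = -875$ ($k = 7 \left(-3\right) \left(\frac{2}{3} + 41\right) = \left(-21\right) \frac{125}{3} = -875$)
$k - F{\left(31 \right)} = -875 - - 63 \sqrt{31} = -875 + 63 \sqrt{31}$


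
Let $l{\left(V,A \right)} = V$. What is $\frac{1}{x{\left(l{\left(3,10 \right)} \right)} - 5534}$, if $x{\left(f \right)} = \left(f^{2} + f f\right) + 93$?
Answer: $- \frac{1}{5423} \approx -0.0001844$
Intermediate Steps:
$x{\left(f \right)} = 93 + 2 f^{2}$ ($x{\left(f \right)} = \left(f^{2} + f^{2}\right) + 93 = 2 f^{2} + 93 = 93 + 2 f^{2}$)
$\frac{1}{x{\left(l{\left(3,10 \right)} \right)} - 5534} = \frac{1}{\left(93 + 2 \cdot 3^{2}\right) - 5534} = \frac{1}{\left(93 + 2 \cdot 9\right) - 5534} = \frac{1}{\left(93 + 18\right) - 5534} = \frac{1}{111 - 5534} = \frac{1}{-5423} = - \frac{1}{5423}$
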